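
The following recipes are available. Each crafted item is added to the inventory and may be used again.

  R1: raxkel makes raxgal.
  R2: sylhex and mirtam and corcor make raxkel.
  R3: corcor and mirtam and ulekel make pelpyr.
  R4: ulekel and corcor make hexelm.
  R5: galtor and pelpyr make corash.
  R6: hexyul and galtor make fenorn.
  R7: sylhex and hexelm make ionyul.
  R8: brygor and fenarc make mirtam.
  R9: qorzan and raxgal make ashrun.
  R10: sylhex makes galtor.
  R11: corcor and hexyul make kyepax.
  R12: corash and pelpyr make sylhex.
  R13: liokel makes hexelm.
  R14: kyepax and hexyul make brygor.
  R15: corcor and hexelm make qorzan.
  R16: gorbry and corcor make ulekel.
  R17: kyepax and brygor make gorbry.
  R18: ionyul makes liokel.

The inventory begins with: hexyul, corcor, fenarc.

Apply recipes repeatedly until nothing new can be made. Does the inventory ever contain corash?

No

corash would need galtor and pelpyr (R5), but galtor is never obtained.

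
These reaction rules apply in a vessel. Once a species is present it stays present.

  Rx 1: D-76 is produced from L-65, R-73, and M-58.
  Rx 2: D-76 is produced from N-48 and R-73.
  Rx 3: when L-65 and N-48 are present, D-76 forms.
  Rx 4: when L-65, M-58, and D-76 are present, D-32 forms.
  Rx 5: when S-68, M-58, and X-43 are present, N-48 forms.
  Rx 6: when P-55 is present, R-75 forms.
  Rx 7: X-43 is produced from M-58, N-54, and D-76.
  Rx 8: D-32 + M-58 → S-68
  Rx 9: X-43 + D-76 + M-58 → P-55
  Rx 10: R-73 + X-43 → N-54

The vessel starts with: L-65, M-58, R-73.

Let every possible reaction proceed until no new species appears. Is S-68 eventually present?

L-65, R-73, and M-58 present → D-76 forms (Rx 1).
L-65, M-58, and D-76 present → D-32 forms (Rx 4).
D-32 and M-58 present → S-68 forms (Rx 8).

Yes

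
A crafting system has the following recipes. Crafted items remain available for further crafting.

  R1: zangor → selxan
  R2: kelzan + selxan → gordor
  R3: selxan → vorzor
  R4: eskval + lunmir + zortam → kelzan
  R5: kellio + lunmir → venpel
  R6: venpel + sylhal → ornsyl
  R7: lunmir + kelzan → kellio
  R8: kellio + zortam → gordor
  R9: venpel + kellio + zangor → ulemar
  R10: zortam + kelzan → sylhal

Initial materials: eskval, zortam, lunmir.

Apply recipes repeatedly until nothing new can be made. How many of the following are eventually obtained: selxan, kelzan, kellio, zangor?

2

eskval + lunmir + zortam → kelzan (R4).
lunmir + kelzan → kellio (R7).
selxan would need zangor (R1), but zangor is never obtained.
kelzan: reached.
kellio: reached.
No rule produces zangor, and it is not given.
Reached: kelzan and kellio — 2 of the 4.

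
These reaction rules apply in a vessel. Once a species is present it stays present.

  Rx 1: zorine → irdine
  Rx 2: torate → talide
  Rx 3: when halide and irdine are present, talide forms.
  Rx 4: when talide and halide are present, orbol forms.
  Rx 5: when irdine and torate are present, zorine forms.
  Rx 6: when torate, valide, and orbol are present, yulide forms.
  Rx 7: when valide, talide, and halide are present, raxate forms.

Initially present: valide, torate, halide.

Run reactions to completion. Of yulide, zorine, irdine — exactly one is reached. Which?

yulide

torate present → talide forms (Rx 2).
talide and halide present → orbol forms (Rx 4).
torate, valide, and orbol present → yulide forms (Rx 6).
irdine would need zorine (Rx 1), but zorine never forms. zorine would need irdine and torate (Rx 5), but irdine never forms.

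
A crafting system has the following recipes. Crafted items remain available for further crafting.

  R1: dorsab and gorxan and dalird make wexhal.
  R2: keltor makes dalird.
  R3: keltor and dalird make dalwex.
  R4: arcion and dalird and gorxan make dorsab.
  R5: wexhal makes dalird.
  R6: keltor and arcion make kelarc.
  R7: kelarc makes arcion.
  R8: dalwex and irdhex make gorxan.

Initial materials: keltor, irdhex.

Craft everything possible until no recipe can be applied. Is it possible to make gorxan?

Yes

Using R2, keltor makes dalird.
keltor and dalird → dalwex (R3).
dalwex and irdhex → gorxan (R8).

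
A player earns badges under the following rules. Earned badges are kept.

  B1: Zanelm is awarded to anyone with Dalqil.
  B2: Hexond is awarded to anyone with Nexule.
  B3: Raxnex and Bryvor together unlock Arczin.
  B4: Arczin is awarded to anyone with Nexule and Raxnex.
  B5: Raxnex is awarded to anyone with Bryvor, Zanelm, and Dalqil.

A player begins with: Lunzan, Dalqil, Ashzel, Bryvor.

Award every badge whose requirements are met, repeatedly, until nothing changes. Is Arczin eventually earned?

With Dalqil, Zanelm is earned (B1).
With Bryvor, Zanelm, and Dalqil, Raxnex is earned (B5).
With Raxnex and Bryvor, Arczin is earned (B3).

Yes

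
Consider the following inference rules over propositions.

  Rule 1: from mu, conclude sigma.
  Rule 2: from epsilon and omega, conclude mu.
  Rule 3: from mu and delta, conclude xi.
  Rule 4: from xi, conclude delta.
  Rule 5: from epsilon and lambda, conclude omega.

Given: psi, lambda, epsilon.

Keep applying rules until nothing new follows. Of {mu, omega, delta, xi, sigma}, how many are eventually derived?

epsilon and lambda hold, so omega follows (Rule 5).
epsilon and omega hold, so mu follows (Rule 2).
From mu, Rule 1 gives sigma.
mu: reached.
omega: reached.
delta would need xi (Rule 4), but xi is never established.
xi would need mu and delta (Rule 3), but delta is never established.
sigma: reached.
Reached: mu, omega, and sigma — 3 of the 5.

3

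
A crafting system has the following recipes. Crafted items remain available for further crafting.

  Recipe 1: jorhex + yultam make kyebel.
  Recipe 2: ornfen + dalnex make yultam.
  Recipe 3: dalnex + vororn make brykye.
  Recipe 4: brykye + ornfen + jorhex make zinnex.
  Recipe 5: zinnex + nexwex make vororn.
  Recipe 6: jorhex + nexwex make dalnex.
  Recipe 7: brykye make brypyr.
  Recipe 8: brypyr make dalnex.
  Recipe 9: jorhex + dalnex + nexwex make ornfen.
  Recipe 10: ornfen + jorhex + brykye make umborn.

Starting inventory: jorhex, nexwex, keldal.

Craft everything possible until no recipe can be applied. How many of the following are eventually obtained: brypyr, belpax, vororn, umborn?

brypyr would need brykye (Recipe 7), but brykye is never obtained.
No rule produces belpax, and it is not given.
vororn would need zinnex and nexwex (Recipe 5), but zinnex is never obtained.
umborn would need ornfen, jorhex, and brykye (Recipe 10), but brykye is never obtained.
None of the 4 are reached.

0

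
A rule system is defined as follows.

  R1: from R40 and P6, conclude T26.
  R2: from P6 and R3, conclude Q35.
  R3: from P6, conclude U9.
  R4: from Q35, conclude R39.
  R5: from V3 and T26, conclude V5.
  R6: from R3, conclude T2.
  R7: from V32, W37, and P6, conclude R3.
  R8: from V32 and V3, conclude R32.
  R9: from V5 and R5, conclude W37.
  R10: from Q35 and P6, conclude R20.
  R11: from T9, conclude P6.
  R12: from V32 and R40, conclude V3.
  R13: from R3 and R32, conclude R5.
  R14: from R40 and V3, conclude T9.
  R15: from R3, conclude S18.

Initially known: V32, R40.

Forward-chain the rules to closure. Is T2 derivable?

T2 would need R3 (R6), but R3 is never established.

No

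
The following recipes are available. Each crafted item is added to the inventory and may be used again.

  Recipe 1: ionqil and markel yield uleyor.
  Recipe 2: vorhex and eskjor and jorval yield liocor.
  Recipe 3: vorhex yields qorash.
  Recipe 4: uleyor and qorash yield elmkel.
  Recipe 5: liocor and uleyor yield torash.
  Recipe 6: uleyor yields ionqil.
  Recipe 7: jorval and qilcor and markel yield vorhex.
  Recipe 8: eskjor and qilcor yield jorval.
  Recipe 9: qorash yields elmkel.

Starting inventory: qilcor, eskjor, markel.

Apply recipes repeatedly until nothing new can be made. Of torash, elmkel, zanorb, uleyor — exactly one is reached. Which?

elmkel

eskjor and qilcor → jorval (Recipe 8).
Using Recipe 7, jorval, qilcor, and markel make vorhex.
vorhex → qorash (Recipe 3).
qorash → elmkel (Recipe 9).
uleyor would need ionqil and markel (Recipe 1), but ionqil is never obtained. No rule produces zanorb, and it is not given. torash would need liocor and uleyor (Recipe 5), but uleyor is never obtained.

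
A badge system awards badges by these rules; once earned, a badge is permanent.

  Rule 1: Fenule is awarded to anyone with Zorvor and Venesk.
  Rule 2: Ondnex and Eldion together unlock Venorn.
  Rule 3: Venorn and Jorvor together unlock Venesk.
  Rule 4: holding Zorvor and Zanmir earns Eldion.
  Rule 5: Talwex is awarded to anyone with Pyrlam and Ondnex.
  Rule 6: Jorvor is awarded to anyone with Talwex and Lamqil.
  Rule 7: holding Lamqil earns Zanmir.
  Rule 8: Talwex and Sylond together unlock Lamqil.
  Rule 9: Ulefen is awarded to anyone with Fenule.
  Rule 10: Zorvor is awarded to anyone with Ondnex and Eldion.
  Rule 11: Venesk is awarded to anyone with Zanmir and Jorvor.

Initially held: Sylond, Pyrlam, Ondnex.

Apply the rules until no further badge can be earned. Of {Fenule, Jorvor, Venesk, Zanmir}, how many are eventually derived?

3

With Pyrlam and Ondnex, Talwex is earned (Rule 5).
With Talwex and Sylond, Lamqil is earned (Rule 8).
With Talwex and Lamqil, Jorvor is earned (Rule 6).
With Lamqil, Zanmir is earned (Rule 7).
With Zanmir and Jorvor, Venesk is earned (Rule 11).
Fenule would need Zorvor and Venesk (Rule 1), but Zorvor is never earned.
Jorvor: reached.
Venesk: reached.
Zanmir: reached.
Reached: Jorvor, Venesk, and Zanmir — 3 of the 4.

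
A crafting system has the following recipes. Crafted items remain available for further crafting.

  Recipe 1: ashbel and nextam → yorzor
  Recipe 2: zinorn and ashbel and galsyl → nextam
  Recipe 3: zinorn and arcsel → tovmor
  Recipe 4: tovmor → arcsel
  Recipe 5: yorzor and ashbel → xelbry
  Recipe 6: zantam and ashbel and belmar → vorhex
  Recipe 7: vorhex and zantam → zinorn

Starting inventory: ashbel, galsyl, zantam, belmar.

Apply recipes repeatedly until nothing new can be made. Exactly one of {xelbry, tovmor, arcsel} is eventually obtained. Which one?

xelbry

Using Recipe 6, zantam, ashbel, and belmar make vorhex.
Using Recipe 7, vorhex and zantam make zinorn.
zinorn and ashbel and galsyl → nextam (Recipe 2).
ashbel and nextam → yorzor (Recipe 1).
Using Recipe 5, yorzor and ashbel make xelbry.
tovmor would need zinorn and arcsel (Recipe 3), but arcsel is never obtained. arcsel would need tovmor (Recipe 4), but tovmor is never obtained.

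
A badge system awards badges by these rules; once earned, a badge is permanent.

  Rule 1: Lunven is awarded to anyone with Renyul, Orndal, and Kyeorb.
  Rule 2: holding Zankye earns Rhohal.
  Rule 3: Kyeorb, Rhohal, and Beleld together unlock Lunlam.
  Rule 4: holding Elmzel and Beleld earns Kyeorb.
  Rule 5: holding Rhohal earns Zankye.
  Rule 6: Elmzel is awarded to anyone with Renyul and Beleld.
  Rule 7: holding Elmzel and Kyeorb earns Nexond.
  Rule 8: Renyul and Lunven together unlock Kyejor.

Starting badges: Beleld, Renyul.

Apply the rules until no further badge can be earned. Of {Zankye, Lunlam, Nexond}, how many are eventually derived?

With Renyul and Beleld, Elmzel is earned (Rule 6).
With Elmzel and Beleld, Kyeorb is earned (Rule 4).
With Elmzel and Kyeorb, Nexond is earned (Rule 7).
Zankye would need Rhohal (Rule 5), but Rhohal is never earned.
Lunlam would need Kyeorb, Rhohal, and Beleld (Rule 3), but Rhohal is never earned.
Nexond: reached.
Reached: Nexond — 1 of the 3.

1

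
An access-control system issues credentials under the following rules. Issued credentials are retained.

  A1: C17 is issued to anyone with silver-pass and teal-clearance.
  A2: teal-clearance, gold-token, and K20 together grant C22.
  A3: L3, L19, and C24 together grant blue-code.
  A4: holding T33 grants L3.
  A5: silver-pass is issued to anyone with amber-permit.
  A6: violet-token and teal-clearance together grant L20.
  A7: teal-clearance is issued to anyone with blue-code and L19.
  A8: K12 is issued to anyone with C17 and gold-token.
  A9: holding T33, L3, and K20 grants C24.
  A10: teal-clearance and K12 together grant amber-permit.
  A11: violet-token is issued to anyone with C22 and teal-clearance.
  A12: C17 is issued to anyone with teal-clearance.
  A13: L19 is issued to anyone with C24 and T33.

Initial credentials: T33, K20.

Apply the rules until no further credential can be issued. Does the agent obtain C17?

Holding T33 grants L3 (A4).
Holding T33, L3, and K20 grants C24 (A9).
Holding C24 and T33 grants L19 (A13).
Holding L3, L19, and C24 grants blue-code (A3).
Holding blue-code and L19 grants teal-clearance (A7).
Holding teal-clearance grants C17 (A12).

Yes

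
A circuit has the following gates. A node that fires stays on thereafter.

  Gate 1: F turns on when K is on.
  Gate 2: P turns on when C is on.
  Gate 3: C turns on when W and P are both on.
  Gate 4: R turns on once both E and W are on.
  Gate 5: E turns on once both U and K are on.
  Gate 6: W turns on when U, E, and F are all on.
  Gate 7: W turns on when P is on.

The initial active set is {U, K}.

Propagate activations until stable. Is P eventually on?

No

P would need C (Gate 2), but C never turns on.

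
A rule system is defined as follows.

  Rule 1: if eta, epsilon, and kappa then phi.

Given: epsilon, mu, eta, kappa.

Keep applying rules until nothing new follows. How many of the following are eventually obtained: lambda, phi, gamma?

1

From eta, epsilon, and kappa, Rule 1 gives phi.
No rule produces lambda, and it is not given.
phi: reached.
No rule produces gamma, and it is not given.
Reached: phi — 1 of the 3.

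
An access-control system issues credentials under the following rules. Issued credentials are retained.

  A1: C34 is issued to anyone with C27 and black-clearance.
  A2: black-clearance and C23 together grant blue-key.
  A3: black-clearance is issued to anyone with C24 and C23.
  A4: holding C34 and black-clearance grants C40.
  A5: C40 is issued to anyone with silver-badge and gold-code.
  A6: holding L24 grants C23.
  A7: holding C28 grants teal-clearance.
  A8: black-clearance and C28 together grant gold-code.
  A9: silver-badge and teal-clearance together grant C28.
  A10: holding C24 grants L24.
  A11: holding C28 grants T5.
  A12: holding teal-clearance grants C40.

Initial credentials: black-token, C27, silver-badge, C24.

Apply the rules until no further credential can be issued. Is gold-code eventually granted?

gold-code would need black-clearance and C28 (A8), but C28 is never granted.

No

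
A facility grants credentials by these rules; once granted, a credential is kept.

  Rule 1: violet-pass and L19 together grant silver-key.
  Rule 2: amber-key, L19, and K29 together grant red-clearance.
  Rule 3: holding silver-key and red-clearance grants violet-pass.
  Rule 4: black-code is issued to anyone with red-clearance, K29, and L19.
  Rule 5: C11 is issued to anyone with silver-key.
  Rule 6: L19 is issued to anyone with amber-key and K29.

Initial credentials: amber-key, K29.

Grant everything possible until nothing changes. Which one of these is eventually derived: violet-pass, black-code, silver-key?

black-code

Holding amber-key and K29 grants L19 (Rule 6).
Holding amber-key, L19, and K29 grants red-clearance (Rule 2).
Holding red-clearance, K29, and L19 grants black-code (Rule 4).
violet-pass would need silver-key and red-clearance (Rule 3), but silver-key is never granted. silver-key would need violet-pass and L19 (Rule 1), but violet-pass is never granted.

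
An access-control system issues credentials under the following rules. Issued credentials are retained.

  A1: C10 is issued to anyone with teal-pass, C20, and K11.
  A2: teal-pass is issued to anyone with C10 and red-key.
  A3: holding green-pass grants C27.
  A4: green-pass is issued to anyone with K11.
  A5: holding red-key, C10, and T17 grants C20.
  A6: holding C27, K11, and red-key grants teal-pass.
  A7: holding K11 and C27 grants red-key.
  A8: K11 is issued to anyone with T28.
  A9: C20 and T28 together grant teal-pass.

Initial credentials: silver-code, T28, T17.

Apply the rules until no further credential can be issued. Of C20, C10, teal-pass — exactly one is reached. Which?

teal-pass

Holding T28 grants K11 (A8).
Holding K11 grants green-pass (A4).
Holding green-pass grants C27 (A3).
Holding K11 and C27 grants red-key (A7).
Holding C27, K11, and red-key grants teal-pass (A6).
C20 would need red-key, C10, and T17 (A5), but C10 is never granted. C10 would need teal-pass, C20, and K11 (A1), but C20 is never granted.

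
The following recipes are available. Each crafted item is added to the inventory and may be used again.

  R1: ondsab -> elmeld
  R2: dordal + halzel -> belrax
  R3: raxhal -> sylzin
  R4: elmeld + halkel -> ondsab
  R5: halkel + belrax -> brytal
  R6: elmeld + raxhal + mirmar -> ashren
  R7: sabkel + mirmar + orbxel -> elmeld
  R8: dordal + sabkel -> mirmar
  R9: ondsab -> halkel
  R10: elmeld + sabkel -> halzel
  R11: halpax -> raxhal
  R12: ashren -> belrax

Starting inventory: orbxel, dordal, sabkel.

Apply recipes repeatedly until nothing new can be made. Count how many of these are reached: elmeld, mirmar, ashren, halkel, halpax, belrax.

dordal + sabkel -> mirmar (R8).
Using R7, sabkel, mirmar, and orbxel make elmeld.
Using R10, elmeld and sabkel make halzel.
dordal + halzel -> belrax (R2).
elmeld: reached.
mirmar: reached.
ashren would need elmeld, raxhal, and mirmar (R6), but raxhal is never obtained.
halkel would need ondsab (R9), but ondsab is never obtained.
No rule produces halpax, and it is not given.
belrax: reached.
Reached: elmeld, mirmar, and belrax — 3 of the 6.

3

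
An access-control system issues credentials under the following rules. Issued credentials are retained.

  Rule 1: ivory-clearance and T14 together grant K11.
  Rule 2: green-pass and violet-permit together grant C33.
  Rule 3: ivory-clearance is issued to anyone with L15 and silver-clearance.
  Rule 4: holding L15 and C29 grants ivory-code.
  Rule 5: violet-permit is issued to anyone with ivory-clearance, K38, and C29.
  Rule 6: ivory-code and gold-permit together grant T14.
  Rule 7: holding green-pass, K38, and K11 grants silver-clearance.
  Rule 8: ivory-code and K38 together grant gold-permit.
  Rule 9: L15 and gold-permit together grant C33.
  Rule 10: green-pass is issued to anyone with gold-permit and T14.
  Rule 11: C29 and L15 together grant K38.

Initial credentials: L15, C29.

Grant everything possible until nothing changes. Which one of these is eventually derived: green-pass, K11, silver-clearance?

green-pass

Holding C29 and L15 grants K38 (Rule 11).
Holding L15 and C29 grants ivory-code (Rule 4).
Holding ivory-code and K38 grants gold-permit (Rule 8).
Holding ivory-code and gold-permit grants T14 (Rule 6).
Holding gold-permit and T14 grants green-pass (Rule 10).
silver-clearance would need green-pass, K38, and K11 (Rule 7), but K11 is never granted. K11 would need ivory-clearance and T14 (Rule 1), but ivory-clearance is never granted.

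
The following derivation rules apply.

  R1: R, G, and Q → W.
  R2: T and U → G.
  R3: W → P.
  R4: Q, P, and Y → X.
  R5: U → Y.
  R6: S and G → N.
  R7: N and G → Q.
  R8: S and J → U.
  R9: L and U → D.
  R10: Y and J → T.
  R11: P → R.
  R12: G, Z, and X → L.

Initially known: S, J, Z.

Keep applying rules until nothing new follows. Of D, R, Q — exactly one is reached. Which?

S and J hold, so U follows (R8).
From U, R5 gives Y.
Y and J hold, so T follows (R10).
From T and U, R2 gives G.
From S and G, R6 gives N.
From N and G, R7 gives Q.
D would need L and U (R9), but L is never established. R would need P (R11), but P is never established.

Q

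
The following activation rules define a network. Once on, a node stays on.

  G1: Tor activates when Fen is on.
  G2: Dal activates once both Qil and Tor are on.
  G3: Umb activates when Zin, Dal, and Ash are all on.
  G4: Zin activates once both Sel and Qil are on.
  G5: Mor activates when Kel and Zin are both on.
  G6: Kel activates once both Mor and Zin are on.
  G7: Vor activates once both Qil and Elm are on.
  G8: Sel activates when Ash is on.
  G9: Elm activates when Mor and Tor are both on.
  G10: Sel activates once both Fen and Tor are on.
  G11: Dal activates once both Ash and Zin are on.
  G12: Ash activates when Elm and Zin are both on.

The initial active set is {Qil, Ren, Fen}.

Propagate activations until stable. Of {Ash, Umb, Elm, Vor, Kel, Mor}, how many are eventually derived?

0

Ash would need Elm and Zin (G12), but Elm never turns on.
Umb would need Zin, Dal, and Ash (G3), but Ash never turns on.
Elm would need Mor and Tor (G9), but Mor never turns on.
Vor would need Qil and Elm (G7), but Elm never turns on.
Kel would need Mor and Zin (G6), but Mor never turns on.
Mor would need Kel and Zin (G5), but Kel never turns on.
None of the 6 are reached.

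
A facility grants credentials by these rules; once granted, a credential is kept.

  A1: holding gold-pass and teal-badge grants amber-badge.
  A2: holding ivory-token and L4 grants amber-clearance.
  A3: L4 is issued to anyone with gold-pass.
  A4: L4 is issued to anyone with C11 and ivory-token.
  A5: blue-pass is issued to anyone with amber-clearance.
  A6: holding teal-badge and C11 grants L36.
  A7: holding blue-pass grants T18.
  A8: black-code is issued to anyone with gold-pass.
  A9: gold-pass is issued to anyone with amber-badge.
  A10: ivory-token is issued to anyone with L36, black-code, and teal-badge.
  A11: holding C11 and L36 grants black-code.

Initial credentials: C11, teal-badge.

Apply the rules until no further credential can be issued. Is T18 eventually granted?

Holding teal-badge and C11 grants L36 (A6).
Holding C11 and L36 grants black-code (A11).
Holding L36, black-code, and teal-badge grants ivory-token (A10).
Holding C11 and ivory-token grants L4 (A4).
Holding ivory-token and L4 grants amber-clearance (A2).
Holding amber-clearance grants blue-pass (A5).
Holding blue-pass grants T18 (A7).

Yes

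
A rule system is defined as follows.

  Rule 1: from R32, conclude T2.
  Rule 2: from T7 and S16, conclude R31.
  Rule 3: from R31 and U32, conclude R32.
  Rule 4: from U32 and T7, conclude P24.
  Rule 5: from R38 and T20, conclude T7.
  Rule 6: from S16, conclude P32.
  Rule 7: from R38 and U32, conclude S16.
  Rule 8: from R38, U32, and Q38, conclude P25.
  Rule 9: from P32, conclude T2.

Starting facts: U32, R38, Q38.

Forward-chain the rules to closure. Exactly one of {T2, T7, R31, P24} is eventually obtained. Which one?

From R38 and U32, Rule 7 gives S16.
S16 holds, so P32 follows (Rule 6).
From P32, Rule 9 gives T2.
R31 would need T7 and S16 (Rule 2), but T7 is never established. T7 would need R38 and T20 (Rule 5), but T20 is never established. P24 would need U32 and T7 (Rule 4), but T7 is never established.

T2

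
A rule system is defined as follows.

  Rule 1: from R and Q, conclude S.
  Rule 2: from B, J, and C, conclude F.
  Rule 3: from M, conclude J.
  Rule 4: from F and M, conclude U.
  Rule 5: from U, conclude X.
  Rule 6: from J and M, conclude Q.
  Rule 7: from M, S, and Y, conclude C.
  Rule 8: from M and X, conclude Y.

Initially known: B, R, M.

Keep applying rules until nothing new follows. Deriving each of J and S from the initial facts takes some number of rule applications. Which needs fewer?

J: From M, Rule 3 gives J. [1 rule application]
S: From M, Rule 3 gives J. J and M hold, so Q follows (Rule 6). From R and Q, Rule 1 gives S. [3 rule applications]
J needs fewer.

J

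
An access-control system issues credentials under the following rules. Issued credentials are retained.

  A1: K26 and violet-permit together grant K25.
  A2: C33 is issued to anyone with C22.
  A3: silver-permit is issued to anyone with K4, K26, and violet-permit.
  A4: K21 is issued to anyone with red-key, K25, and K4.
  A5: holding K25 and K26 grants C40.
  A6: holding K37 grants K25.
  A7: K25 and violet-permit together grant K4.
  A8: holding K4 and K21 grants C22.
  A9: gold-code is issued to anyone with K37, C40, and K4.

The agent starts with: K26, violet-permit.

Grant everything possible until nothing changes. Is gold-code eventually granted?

gold-code would need K37, C40, and K4 (A9), but K37 is never granted.

No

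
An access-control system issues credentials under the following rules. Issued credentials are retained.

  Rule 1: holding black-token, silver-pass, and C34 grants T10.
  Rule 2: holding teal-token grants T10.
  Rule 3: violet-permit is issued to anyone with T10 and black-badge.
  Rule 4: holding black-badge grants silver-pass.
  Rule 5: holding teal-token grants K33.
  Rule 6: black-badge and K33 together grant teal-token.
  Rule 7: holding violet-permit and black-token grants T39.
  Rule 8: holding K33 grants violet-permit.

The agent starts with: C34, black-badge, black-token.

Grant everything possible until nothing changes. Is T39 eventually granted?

Holding black-badge grants silver-pass (Rule 4).
Holding black-token, silver-pass, and C34 grants T10 (Rule 1).
Holding T10 and black-badge grants violet-permit (Rule 3).
Holding violet-permit and black-token grants T39 (Rule 7).

Yes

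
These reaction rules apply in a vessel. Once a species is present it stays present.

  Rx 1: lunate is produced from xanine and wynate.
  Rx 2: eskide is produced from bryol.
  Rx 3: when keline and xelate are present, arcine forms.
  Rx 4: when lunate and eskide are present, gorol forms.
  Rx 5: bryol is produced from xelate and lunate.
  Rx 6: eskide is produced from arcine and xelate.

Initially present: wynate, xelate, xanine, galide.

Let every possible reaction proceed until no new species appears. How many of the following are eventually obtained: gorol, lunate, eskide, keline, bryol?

4

xanine and wynate present → lunate forms (Rx 1).
xelate and lunate present → bryol forms (Rx 5).
bryol present → eskide forms (Rx 2).
lunate and eskide present → gorol forms (Rx 4).
gorol: reached.
lunate: reached.
eskide: reached.
No rule produces keline, and it is not given.
bryol: reached.
Reached: gorol, lunate, eskide, and bryol — 4 of the 5.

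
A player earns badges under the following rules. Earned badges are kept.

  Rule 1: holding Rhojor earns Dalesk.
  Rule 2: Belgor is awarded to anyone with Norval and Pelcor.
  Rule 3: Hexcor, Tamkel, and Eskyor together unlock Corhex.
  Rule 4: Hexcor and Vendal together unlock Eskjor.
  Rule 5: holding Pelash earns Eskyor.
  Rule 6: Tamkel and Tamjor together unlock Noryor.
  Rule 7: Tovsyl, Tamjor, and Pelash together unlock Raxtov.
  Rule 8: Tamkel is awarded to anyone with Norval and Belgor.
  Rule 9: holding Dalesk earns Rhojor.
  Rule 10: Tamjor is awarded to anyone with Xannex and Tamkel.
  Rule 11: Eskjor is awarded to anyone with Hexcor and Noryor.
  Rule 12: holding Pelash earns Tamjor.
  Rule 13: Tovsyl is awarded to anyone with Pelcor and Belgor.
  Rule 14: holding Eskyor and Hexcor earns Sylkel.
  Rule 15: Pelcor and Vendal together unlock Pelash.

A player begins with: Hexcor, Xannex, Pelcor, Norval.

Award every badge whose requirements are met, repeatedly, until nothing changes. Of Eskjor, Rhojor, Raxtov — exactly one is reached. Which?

Eskjor

With Norval and Pelcor, Belgor is earned (Rule 2).
With Norval and Belgor, Tamkel is earned (Rule 8).
With Xannex and Tamkel, Tamjor is earned (Rule 10).
With Tamkel and Tamjor, Noryor is earned (Rule 6).
With Hexcor and Noryor, Eskjor is earned (Rule 11).
Raxtov would need Tovsyl, Tamjor, and Pelash (Rule 7), but Pelash is never earned. Rhojor would need Dalesk (Rule 9), but Dalesk is never earned.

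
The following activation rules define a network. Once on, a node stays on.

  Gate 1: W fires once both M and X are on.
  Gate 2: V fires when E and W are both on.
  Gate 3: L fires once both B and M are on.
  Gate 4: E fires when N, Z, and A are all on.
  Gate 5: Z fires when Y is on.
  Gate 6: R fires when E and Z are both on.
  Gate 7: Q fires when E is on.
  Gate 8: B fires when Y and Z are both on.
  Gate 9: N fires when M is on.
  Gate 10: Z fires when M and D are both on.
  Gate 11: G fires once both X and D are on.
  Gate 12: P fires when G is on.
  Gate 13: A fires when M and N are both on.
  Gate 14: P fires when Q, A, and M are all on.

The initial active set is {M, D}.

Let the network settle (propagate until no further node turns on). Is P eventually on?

Gate 10: M and D on → Z on.
Gate 9: M on → N on.
Gate 13: M and N on → A on.
Gate 4: N, Z, and A on → E on.
Gate 7: E on → Q on.
Gate 14: Q, A, and M on → P on.

Yes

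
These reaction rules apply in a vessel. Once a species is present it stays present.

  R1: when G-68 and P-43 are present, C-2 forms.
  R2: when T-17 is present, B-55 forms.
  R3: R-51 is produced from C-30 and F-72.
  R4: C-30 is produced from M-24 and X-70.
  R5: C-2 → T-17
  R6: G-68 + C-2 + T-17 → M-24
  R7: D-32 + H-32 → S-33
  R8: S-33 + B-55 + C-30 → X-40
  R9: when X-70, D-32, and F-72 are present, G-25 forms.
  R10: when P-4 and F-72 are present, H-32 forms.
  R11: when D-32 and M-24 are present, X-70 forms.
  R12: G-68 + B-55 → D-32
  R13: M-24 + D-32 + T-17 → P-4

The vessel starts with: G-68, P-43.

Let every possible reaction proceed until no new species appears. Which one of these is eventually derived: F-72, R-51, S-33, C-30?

C-30

G-68 and P-43 present → C-2 forms (R1).
C-2 present → T-17 forms (R5).
G-68, C-2, and T-17 present → M-24 forms (R6).
T-17 present → B-55 forms (R2).
G-68 and B-55 present → D-32 forms (R12).
D-32 and M-24 present → X-70 forms (R11).
M-24 and X-70 present → C-30 forms (R4).
S-33 would need D-32 and H-32 (R7), but H-32 never forms. No rule produces F-72, and it is not given. R-51 would need C-30 and F-72 (R3), but F-72 never forms.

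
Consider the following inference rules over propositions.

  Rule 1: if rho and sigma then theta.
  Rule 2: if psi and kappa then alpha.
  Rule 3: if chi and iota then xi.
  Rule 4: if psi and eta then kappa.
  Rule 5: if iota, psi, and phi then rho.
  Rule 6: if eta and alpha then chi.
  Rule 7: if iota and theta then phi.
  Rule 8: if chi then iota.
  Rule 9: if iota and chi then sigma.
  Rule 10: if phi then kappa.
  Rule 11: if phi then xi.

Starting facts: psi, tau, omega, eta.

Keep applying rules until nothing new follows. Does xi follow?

Yes

From psi and eta, Rule 4 gives kappa.
From psi and kappa, Rule 2 gives alpha.
eta and alpha hold, so chi follows (Rule 6).
From chi, Rule 8 gives iota.
From chi and iota, Rule 3 gives xi.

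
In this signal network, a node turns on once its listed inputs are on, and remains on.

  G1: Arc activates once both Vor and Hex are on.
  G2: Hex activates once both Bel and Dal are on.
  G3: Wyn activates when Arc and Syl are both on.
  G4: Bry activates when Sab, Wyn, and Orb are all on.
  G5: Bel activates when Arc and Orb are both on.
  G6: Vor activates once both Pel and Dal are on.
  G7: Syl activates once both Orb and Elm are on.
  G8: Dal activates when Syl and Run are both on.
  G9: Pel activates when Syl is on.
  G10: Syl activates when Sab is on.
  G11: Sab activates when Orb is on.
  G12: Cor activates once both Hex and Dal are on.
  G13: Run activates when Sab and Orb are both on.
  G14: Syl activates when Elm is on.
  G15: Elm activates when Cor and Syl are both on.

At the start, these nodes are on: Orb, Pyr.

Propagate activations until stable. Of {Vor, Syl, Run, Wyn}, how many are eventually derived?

3

Orb is on, so Sab activates (G11).
G13: Sab and Orb on → Run on.
Sab is on, so Syl activates (G10).
G8: Syl and Run on → Dal on.
G9: Syl on → Pel on.
Pel and Dal are on, so Vor activates (G6).
Vor: reached.
Syl: reached.
Run: reached.
Wyn would need Arc and Syl (G3), but Arc never turns on.
Reached: Vor, Syl, and Run — 3 of the 4.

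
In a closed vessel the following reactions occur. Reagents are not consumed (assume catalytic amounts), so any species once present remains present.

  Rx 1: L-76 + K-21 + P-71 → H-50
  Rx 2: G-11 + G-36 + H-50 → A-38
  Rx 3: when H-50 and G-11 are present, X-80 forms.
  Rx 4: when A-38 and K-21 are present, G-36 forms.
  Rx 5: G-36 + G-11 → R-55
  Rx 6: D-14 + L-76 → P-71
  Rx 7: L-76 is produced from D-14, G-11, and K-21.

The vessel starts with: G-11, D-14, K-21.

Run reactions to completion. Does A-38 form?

A-38 would need G-11, G-36, and H-50 (Rx 2), but G-36 never forms.

No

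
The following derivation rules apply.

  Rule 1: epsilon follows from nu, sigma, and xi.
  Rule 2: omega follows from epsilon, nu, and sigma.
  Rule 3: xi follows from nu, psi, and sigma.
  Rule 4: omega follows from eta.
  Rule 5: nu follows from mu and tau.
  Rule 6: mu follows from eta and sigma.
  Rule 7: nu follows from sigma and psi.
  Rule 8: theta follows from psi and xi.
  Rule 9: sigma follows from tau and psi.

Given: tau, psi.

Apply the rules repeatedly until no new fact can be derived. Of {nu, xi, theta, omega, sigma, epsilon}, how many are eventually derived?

tau and psi hold, so sigma follows (Rule 9).
sigma and psi hold, so nu follows (Rule 7).
nu, psi, and sigma hold, so xi follows (Rule 3).
From nu, sigma, and xi, Rule 1 gives epsilon.
From psi and xi, Rule 8 gives theta.
From epsilon, nu, and sigma, Rule 2 gives omega.
nu: reached.
xi: reached.
theta: reached.
omega: reached.
sigma: reached.
epsilon: reached.
All 6 are reached.

6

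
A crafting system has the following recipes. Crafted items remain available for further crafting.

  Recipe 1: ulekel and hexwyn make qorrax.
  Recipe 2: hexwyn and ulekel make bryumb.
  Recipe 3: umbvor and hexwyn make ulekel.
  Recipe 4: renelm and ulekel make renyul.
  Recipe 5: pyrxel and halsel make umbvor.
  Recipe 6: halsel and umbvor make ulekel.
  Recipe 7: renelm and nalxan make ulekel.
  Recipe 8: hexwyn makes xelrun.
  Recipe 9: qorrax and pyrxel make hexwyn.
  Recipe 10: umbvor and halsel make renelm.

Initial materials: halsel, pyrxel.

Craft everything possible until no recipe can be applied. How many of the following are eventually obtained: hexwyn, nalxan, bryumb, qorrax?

0

hexwyn would need qorrax and pyrxel (Recipe 9), but qorrax is never obtained.
No rule produces nalxan, and it is not given.
bryumb would need hexwyn and ulekel (Recipe 2), but hexwyn is never obtained.
qorrax would need ulekel and hexwyn (Recipe 1), but hexwyn is never obtained.
None of the 4 are reached.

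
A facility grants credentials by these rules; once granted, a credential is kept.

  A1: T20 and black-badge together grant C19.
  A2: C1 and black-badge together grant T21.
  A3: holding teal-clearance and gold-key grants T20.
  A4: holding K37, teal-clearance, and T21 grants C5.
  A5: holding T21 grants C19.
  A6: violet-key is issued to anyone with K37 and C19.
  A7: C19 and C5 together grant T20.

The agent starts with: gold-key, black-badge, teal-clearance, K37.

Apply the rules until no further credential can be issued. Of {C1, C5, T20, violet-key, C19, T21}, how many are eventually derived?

Holding teal-clearance and gold-key grants T20 (A3).
Holding T20 and black-badge grants C19 (A1).
Holding K37 and C19 grants violet-key (A6).
No rule produces C1, and it is not given.
C5 would need K37, teal-clearance, and T21 (A4), but T21 is never granted.
T20: reached.
violet-key: reached.
C19: reached.
T21 would need C1 and black-badge (A2), but C1 is never granted.
Reached: T20, violet-key, and C19 — 3 of the 6.

3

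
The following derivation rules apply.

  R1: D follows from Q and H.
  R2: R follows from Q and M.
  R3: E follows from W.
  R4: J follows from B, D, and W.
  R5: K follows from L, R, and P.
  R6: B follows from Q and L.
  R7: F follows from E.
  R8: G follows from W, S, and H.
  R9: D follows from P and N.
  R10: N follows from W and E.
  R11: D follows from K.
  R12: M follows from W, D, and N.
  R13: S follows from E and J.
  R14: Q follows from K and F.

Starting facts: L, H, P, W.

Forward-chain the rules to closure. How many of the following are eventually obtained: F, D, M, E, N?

5

From W, R3 gives E.
W and E hold, so N follows (R10).
From E, R7 gives F.
From P and N, R9 gives D.
From W, D, and N, R12 gives M.
F: reached.
D: reached.
M: reached.
E: reached.
N: reached.
All 5 are reached.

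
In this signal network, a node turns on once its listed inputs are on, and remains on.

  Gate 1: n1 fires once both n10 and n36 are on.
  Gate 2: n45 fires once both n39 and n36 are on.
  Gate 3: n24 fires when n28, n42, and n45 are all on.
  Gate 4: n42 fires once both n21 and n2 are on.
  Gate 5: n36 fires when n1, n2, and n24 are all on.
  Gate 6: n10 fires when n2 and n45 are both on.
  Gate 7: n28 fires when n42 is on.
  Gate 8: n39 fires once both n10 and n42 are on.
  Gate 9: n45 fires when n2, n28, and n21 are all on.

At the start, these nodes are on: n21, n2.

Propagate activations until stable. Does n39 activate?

n21 and n2 are on, so n42 fires (Gate 4).
Gate 7: n42 on → n28 on.
n2, n28, and n21 are on, so n45 fires (Gate 9).
Gate 6: n2 and n45 on → n10 on.
n10 and n42 are on, so n39 fires (Gate 8).

Yes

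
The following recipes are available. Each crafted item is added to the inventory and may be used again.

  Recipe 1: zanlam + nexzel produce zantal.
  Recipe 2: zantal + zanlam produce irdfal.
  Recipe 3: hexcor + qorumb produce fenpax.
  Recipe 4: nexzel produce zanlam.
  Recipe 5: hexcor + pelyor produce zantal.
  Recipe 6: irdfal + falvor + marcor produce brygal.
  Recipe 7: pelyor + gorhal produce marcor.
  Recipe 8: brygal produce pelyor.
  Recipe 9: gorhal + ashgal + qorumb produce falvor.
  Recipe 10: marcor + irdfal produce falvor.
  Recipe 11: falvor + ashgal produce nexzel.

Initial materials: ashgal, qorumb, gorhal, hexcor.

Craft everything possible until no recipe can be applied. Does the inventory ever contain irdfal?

Yes

Using Recipe 9, gorhal, ashgal, and qorumb make falvor.
Using Recipe 11, falvor and ashgal make nexzel.
nexzel → zanlam (Recipe 4).
Using Recipe 1, zanlam and nexzel make zantal.
zantal + zanlam → irdfal (Recipe 2).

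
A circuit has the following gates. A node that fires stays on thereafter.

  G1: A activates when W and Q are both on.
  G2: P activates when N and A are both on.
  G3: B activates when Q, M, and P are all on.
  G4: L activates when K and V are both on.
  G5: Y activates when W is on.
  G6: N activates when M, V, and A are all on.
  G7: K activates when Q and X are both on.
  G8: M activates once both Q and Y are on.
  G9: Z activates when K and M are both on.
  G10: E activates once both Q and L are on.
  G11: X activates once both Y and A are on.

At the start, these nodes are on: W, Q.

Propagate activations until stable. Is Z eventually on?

W and Q are on, so A activates (G1).
W is on, so Y activates (G5).
Y and A are on, so X activates (G11).
Q and Y are on, so M activates (G8).
Q and X are on, so K activates (G7).
K and M are on, so Z activates (G9).

Yes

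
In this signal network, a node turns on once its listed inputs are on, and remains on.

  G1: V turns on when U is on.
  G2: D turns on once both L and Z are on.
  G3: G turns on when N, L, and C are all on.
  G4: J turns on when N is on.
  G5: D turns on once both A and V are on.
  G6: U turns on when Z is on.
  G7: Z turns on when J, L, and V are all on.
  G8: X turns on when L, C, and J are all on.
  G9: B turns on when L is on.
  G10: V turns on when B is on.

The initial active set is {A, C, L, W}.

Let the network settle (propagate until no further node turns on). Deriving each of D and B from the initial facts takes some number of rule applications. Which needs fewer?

B: L is on, so B turns on (G9). [1 rule application]
D: G9: L on → B on. B is on, so V turns on (G10). G5: A and V on → D on. [3 rule applications]
B needs fewer.

B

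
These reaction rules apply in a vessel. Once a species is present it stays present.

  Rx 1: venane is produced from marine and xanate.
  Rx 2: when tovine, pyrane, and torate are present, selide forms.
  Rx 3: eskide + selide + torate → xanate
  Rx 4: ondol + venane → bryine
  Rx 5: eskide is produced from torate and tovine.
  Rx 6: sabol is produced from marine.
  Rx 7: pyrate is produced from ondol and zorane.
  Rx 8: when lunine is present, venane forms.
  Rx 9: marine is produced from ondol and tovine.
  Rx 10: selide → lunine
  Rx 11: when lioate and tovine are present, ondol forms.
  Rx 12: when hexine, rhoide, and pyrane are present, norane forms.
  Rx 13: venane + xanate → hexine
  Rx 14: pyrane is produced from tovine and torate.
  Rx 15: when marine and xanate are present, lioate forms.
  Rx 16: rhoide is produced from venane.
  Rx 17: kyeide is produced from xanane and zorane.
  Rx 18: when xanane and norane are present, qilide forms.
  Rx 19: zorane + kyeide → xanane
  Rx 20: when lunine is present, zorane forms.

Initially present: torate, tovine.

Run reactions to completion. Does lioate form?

No

lioate would need marine and xanate (Rx 15), but marine never forms.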